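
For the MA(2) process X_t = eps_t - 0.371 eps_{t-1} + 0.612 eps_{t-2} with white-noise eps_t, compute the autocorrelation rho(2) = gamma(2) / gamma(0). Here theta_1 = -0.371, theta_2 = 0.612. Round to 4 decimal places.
\rho(2) = 0.4047

For an MA(q) process with theta_0 = 1, the autocovariance is
  gamma(k) = sigma^2 * sum_{i=0..q-k} theta_i * theta_{i+k},
and rho(k) = gamma(k) / gamma(0). Sigma^2 cancels.
  numerator   = (1)*(0.612) = 0.612.
  denominator = (1)^2 + (-0.371)^2 + (0.612)^2 = 1.512185.
  rho(2) = 0.612 / 1.512185 = 0.4047.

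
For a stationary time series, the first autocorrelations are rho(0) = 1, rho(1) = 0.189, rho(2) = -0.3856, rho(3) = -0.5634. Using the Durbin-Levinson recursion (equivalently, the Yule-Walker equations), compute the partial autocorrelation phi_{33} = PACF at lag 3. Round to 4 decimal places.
\phi_{33} = -0.4821

The PACF at lag k is phi_{kk}, the last component of the solution
to the Yule-Walker system G_k phi = r_k where
  (G_k)_{ij} = rho(|i - j|), (r_k)_i = rho(i), i,j = 1..k.
Equivalently, Durbin-Levinson gives phi_{kk} iteratively:
  phi_{11} = rho(1)
  phi_{kk} = [rho(k) - sum_{j=1..k-1} phi_{k-1,j} rho(k-j)]
            / [1 - sum_{j=1..k-1} phi_{k-1,j} rho(j)],
  phi_{k,j} = phi_{k-1,j} - phi_{kk} phi_{k-1,k-j},  j = 1..k-1.
Step k = 1:
  phi_11 = rho(1) = 0.189.
Step k = 2:
  phi_22 = [rho(2) - phi_11 rho(1)] / [1 - phi_11 rho(1)] = [-0.3856 - (0.189)(0.189)] / [1 - (0.189)(0.189)]
         = -0.421321 / 0.964279 = -0.436929.
  Update: phi_21 = phi_11 - phi_22 phi_11 = 0.189 - (-0.436929)(0.189) = 0.271579.
Step k = 3:
  phi_33 = [rho(3) - phi_21 rho(2) - phi_22 rho(1)] / [1 - phi_21 rho(1) - phi_22 rho(2)]
    numerator   = -0.5634 - (0.271579)(-0.3856) - (-0.436929)(0.189) = -0.37609946
    denominator = 1 - (0.271579)(0.189) - (-0.436929)(-0.3856) = 0.78019184
  phi_33 = -0.37609946 / 0.78019184 = -0.4821.
Therefore phi_{33} = -0.4821.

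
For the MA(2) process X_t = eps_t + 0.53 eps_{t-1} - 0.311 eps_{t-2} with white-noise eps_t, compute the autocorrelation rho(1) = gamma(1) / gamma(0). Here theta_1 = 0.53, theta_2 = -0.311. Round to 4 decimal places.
\rho(1) = 0.2651

For an MA(q) process with theta_0 = 1, the autocovariance is
  gamma(k) = sigma^2 * sum_{i=0..q-k} theta_i * theta_{i+k},
and rho(k) = gamma(k) / gamma(0). Sigma^2 cancels.
  numerator   = (1)*(0.53) + (0.53)*(-0.311) = 0.36517.
  denominator = (1)^2 + (0.53)^2 + (-0.311)^2 = 1.377621.
  rho(1) = 0.36517 / 1.377621 = 0.2651.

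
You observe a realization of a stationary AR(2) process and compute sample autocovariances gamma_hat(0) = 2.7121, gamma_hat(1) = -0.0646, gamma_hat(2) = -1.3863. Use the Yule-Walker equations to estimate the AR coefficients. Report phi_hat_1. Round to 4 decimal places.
\hat\phi_{1} = -0.0360

The Yule-Walker equations for an AR(p) process read, in matrix form,
  Gamma_p phi = r_p,   with   (Gamma_p)_{ij} = gamma(|i - j|),
                       (r_p)_i = gamma(i),   i,j = 1..p.
Substitute the sample gammas (Toeplitz matrix and right-hand side of size 2):
  Gamma_p = [[2.7121, -0.0646], [-0.0646, 2.7121]]
  r_p     = [-0.0646, -1.3863]
Written out:
  2.7121 phi_1 - 0.0646 phi_2 = -0.0646
  -0.0646 phi_1 + 2.7121 phi_2 = -1.3863
Solve by Cramer's rule:
  det = gamma(0)^2 - gamma(1)^2 = (2.7121)^2 - (-0.0646)^2 = 7.35548641 - 0.00417316 = 7.35131325
  phi_hat_1 = [gamma(1) gamma(0) - gamma(1) gamma(2)] / det = [(-0.0646)(2.7121) - (-0.0646)(-1.3863)] / 7.35131325 = -0.26475664 / 7.35131325 = -0.036
  phi_hat_2 = [gamma(0) gamma(2) - gamma(1)^2] / det = [(2.7121)(-1.3863) - (-0.0646)^2] / 7.35131325 = -3.76395739 / 7.35131325 = -0.512
So phi_hat = [-0.0360, -0.5120].
Therefore phi_hat_1 = -0.0360.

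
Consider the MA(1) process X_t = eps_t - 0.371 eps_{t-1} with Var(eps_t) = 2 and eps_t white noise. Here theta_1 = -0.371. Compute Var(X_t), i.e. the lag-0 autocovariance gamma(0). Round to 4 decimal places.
\gamma(0) = 2.2753

For an MA(q) process X_t = eps_t + sum_i theta_i eps_{t-i} with
Var(eps_t) = sigma^2, the variance is
  gamma(0) = sigma^2 * (1 + sum_i theta_i^2).
  sum_i theta_i^2 = (-0.371)^2 = 0.137641.
  gamma(0) = 2 * (1 + 0.137641) = 2 * 1.137641 = 2.275282, which rounds to 2.2753.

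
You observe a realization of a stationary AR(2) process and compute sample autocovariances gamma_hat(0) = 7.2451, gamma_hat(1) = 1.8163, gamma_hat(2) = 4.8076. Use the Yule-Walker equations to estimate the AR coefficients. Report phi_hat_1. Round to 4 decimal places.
\hat\phi_{1} = 0.0900

The Yule-Walker equations for an AR(p) process read, in matrix form,
  Gamma_p phi = r_p,   with   (Gamma_p)_{ij} = gamma(|i - j|),
                       (r_p)_i = gamma(i),   i,j = 1..p.
Substitute the sample gammas (Toeplitz matrix and right-hand side of size 2):
  Gamma_p = [[7.2451, 1.8163], [1.8163, 7.2451]]
  r_p     = [1.8163, 4.8076]
Written out:
  7.2451 phi_1 + 1.8163 phi_2 = 1.8163
  1.8163 phi_1 + 7.2451 phi_2 = 4.8076
Solve by Cramer's rule:
  det = gamma(0)^2 - gamma(1)^2 = (7.2451)^2 - (1.8163)^2 = 52.49147401 - 3.29894569 = 49.19252832
  phi_hat_1 = [gamma(1) gamma(0) - gamma(1) gamma(2)] / det = [(1.8163)(7.2451) - (1.8163)(4.8076)] / 49.19252832 = 4.42723125 / 49.19252832 = 0.09
  phi_hat_2 = [gamma(0) gamma(2) - gamma(1)^2] / det = [(7.2451)(4.8076) - (1.8163)^2] / 49.19252832 = 31.53259707 / 49.19252832 = 0.641
So phi_hat = [0.0900, 0.6410].
Therefore phi_hat_1 = 0.0900.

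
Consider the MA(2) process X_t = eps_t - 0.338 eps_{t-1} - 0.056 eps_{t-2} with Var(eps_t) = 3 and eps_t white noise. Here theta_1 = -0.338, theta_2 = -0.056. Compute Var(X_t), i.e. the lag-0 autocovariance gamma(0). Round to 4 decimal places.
\gamma(0) = 3.3521

For an MA(q) process X_t = eps_t + sum_i theta_i eps_{t-i} with
Var(eps_t) = sigma^2, the variance is
  gamma(0) = sigma^2 * (1 + sum_i theta_i^2).
  sum_i theta_i^2 = (-0.338)^2 + (-0.056)^2 = 0.114244 + 0.003136 = 0.11738.
  gamma(0) = 3 * (1 + 0.11738) = 3 * 1.11738 = 3.35214, which rounds to 3.3521.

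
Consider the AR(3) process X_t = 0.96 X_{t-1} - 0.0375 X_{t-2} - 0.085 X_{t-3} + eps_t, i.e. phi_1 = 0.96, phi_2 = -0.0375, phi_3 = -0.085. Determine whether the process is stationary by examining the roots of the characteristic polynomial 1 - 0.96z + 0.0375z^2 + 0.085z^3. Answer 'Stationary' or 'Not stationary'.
\text{Stationary}

The AR(p) characteristic polynomial is P(z) = 1 - 0.96z + 0.0375z^2 + 0.085z^3.
Stationarity requires all roots to lie outside the unit circle, i.e. |z| > 1 for every root.
Degree 3: look for a simple real root z0 first, then factor out (1 - z/z0) and solve the remaining quadratic.
Testing z0 = -4: P(-4) = 1 + (-0.96)(-4) + (0.0375)(-4)^2 + (0.085)(-4)^3
  = 1 + (3.84) + (0.6) + (-5.44) = 0.  So z_0 = -4 is a root, |z_0| = 4.
Divide out the factor (1 + 0.25 z) = (1 - z/z0) (since 1/z0 = -0.25):
  P(z) = (1 + 0.25 z)(1 + (-1.21) z + (0.34) z^2)
  [check: z-coef -1.21 - (-0.25) = -0.96; z^2-coef 0.34 - (-0.25)(-1.21) = 0.0375; z^3-coef -(-0.25)(0.34) = 0.085.]
Remaining roots from the quadratic factor 1 + (-1.21) z + (0.34) z^2:
  Set 1 + (-1.21) z + (0.34) z^2 = 0, i.e. a z^2 + b z + c = 0 with a = 0.34, b = -1.21, c = 1.
  Discriminant D = b^2 - 4ac = (-1.21)^2 - 4*(0.34)*1 = 1.4641 - (1.36) = 0.1041.
  D >= 0, so the roots are real: z = (-b +/- sqrt(D)) / (2a) = (1.21 +/- 0.322645) / (0.68).
    z_1 = (1.21 + 0.322645) / (0.68) = 2.2539,   |z_1| = 2.2539.
    z_2 = (1.21 - 0.322645) / (0.68) = 1.3049,   |z_2| = 1.3049.
Moduli of all roots: 4.0000, 2.2539, 1.3049.
All moduli strictly greater than 1? Yes.
Verdict: Stationary.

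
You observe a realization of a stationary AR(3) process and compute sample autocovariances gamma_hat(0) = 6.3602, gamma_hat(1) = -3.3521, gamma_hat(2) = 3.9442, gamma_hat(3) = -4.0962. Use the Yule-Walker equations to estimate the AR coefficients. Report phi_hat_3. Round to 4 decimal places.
\hat\phi_{3} = -0.3970

The Yule-Walker equations for an AR(p) process read, in matrix form,
  Gamma_p phi = r_p,   with   (Gamma_p)_{ij} = gamma(|i - j|),
                       (r_p)_i = gamma(i),   i,j = 1..p.
Substitute the sample gammas (Toeplitz matrix and right-hand side of size 3):
  Gamma_p = [[6.3602, -3.3521, 3.9442], [-3.3521, 6.3602, -3.3521], [3.9442, -3.3521, 6.3602]]
  r_p     = [-3.3521, 3.9442, -4.0962]
Written out (R1..R3):
  (R1) 6.3602 phi_1 - 3.3521 phi_2 + 3.9442 phi_3 = -3.3521
  (R2) -3.3521 phi_1 + 6.3602 phi_2 - 3.3521 phi_3 = 3.9442
  (R3) 3.9442 phi_1 - 3.3521 phi_2 + 6.3602 phi_3 = -4.0962
Gaussian elimination:
  R2 <- R2 - (-3.3521/6.3602) R1 = R2 - (-0.527043) R1:  4.593499 phi_2 - 1.273336 phi_3 = 2.177499
  R3 <- R3 - (3.9442/6.3602) R1 = R3 - (0.620138) R1:  -1.273336 phi_2 + 3.914253 phi_3 = -2.017436
  R3 <- R3 - (-1.273336/4.593499) R2 = R3 - (-0.277204) R2:  3.561279 phi_3 = -1.413825
Back-substitution:
  phi_hat_3 = -1.413825 / 3.561279 = -0.396999
  phi_hat_2 = (2.177499 - (-1.273336)(-0.396999)) / 4.593499 = 0.363989
  phi_hat_1 = (-3.3521 - (-3.3521)(0.363989) - (3.9442)(-0.396999)) / 6.3602 = -0.089011
So phi_hat = [-0.0890, 0.3640, -0.3970].
Therefore phi_hat_3 = -0.3970.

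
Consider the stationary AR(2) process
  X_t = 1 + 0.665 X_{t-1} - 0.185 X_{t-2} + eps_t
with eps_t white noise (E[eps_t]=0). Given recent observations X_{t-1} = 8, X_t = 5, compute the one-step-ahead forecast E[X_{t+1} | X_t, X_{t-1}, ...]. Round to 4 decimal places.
E[X_{t+1} \mid \mathcal F_t] = 2.8450

For an AR(p) model X_t = c + sum_i phi_i X_{t-i} + eps_t, the
one-step-ahead conditional mean is
  E[X_{t+1} | X_t, ...] = c + sum_i phi_i X_{t+1-i}.
Substitute known values:
  E[X_{t+1} | ...] = 1 + (0.665) * (5) + (-0.185) * (8)
                   = 2.8450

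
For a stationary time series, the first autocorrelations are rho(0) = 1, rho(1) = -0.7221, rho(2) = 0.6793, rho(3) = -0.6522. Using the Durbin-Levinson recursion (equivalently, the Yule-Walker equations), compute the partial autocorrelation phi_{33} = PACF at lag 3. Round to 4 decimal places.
\phi_{33} = -0.2000

The PACF at lag k is phi_{kk}, the last component of the solution
to the Yule-Walker system G_k phi = r_k where
  (G_k)_{ij} = rho(|i - j|), (r_k)_i = rho(i), i,j = 1..k.
Equivalently, Durbin-Levinson gives phi_{kk} iteratively:
  phi_{11} = rho(1)
  phi_{kk} = [rho(k) - sum_{j=1..k-1} phi_{k-1,j} rho(k-j)]
            / [1 - sum_{j=1..k-1} phi_{k-1,j} rho(j)],
  phi_{k,j} = phi_{k-1,j} - phi_{kk} phi_{k-1,k-j},  j = 1..k-1.
Step k = 1:
  phi_11 = rho(1) = -0.7221.
Step k = 2:
  phi_22 = [rho(2) - phi_11 rho(1)] / [1 - phi_11 rho(1)] = [0.6793 - (-0.7221)(-0.7221)] / [1 - (-0.7221)(-0.7221)]
         = 0.15787159 / 0.47857159 = 0.329881.
  Update: phi_21 = phi_11 - phi_22 phi_11 = -0.7221 - (0.329881)(-0.7221) = -0.483893.
Step k = 3:
  phi_33 = [rho(3) - phi_21 rho(2) - phi_22 rho(1)] / [1 - phi_21 rho(1) - phi_22 rho(2)]
    numerator   = -0.6522 - (-0.483893)(0.6793) - (0.329881)(-0.7221) = -0.0852845
    denominator = 1 - (-0.483893)(-0.7221) - (0.329881)(0.6793) = 0.42649278
  phi_33 = -0.0852845 / 0.42649278 = -0.2.
Therefore phi_{33} = -0.2000.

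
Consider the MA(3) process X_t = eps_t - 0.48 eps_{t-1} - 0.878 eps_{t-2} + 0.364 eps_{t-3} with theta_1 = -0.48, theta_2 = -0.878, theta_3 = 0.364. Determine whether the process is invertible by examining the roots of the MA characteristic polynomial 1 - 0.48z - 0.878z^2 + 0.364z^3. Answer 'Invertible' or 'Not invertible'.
\text{Invertible}

The MA(q) characteristic polynomial is P(z) = 1 - 0.48z - 0.878z^2 + 0.364z^3.
Invertibility requires all roots to lie outside the unit circle, i.e. |z| > 1 for every root.
Degree 3: look for a simple real root z0 first, then factor out (1 - z/z0) and solve the remaining quadratic.
Testing z0 = 2.5: P(2.5) = 1 + (-0.48)(2.5) + (-0.878)(2.5)^2 + (0.364)(2.5)^3
  = 1 + (-1.2) + (-5.4875) + (5.6875) = 0.  So z_0 = 2.5 is a root, |z_0| = 2.5.
Divide out the factor (1 - 0.4 z) = (1 - z/z0) (since 1/z0 = 0.4):
  P(z) = (1 - 0.4 z)(1 + (-0.08) z + (-0.91) z^2)
  [check: z-coef -0.08 - (0.4) = -0.48; z^2-coef -0.91 - (0.4)(-0.08) = -0.878; z^3-coef -(0.4)(-0.91) = 0.364.]
Remaining roots from the quadratic factor 1 + (-0.08) z + (-0.91) z^2:
  Set 1 + (-0.08) z + (-0.91) z^2 = 0, i.e. a z^2 + b z + c = 0 with a = -0.91, b = -0.08, c = 1.
  Discriminant D = b^2 - 4ac = (-0.08)^2 - 4*(-0.91)*1 = 0.0064 - (-3.64) = 3.6464.
  D >= 0, so the roots are real: z = (-b +/- sqrt(D)) / (2a) = (0.08 +/- 1.909555) / (-1.82).
    z_1 = (0.08 + 1.909555) / (-1.82) = -1.0932,   |z_1| = 1.0932.
    z_2 = (0.08 - 1.909555) / (-1.82) = 1.0052,   |z_2| = 1.0052.
Moduli of all roots: 2.5000, 1.0932, 1.0052.
All moduli strictly greater than 1? Yes.
Verdict: Invertible.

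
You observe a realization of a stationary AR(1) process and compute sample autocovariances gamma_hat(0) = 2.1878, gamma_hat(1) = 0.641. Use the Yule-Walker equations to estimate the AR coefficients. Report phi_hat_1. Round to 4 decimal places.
\hat\phi_{1} = 0.2930

The Yule-Walker equations for an AR(p) process read, in matrix form,
  Gamma_p phi = r_p,   with   (Gamma_p)_{ij} = gamma(|i - j|),
                       (r_p)_i = gamma(i),   i,j = 1..p.
Substitute the sample gammas (Toeplitz matrix and right-hand side of size 1):
  Gamma_p = [[2.1878]]
  r_p     = [0.641]
With p = 1 this is the single equation gamma(0) phi_1 = gamma(1):
  phi_hat_1 = gamma(1) / gamma(0) = 0.641 / 2.1878 = 0.2930.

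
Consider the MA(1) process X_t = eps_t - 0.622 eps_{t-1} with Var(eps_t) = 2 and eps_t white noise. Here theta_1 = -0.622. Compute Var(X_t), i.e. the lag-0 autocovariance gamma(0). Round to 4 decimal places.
\gamma(0) = 2.7738

For an MA(q) process X_t = eps_t + sum_i theta_i eps_{t-i} with
Var(eps_t) = sigma^2, the variance is
  gamma(0) = sigma^2 * (1 + sum_i theta_i^2).
  sum_i theta_i^2 = (-0.622)^2 = 0.386884.
  gamma(0) = 2 * (1 + 0.386884) = 2 * 1.386884 = 2.773768, which rounds to 2.7738.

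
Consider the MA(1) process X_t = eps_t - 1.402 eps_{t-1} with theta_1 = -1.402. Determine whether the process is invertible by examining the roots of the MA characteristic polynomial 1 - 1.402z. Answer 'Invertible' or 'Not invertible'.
\text{Not invertible}

The MA(q) characteristic polynomial is P(z) = 1 - 1.402z.
Invertibility requires all roots to lie outside the unit circle, i.e. |z| > 1 for every root.
This is linear in z: 1 + (-1.402) z = 0  =>  z = -1/(-1.402) = 0.713267,  |z| = 0.713267.
Moduli of all roots: 0.7133.
All moduli strictly greater than 1? No.
Verdict: Not invertible.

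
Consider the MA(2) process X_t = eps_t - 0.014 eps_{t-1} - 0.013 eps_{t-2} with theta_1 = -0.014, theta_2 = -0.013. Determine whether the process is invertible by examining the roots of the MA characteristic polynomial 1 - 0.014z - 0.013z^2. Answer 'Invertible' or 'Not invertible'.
\text{Invertible}

The MA(q) characteristic polynomial is P(z) = 1 - 0.014z - 0.013z^2.
Invertibility requires all roots to lie outside the unit circle, i.e. |z| > 1 for every root.
Set 1 + (-0.014) z + (-0.013) z^2 = 0, i.e. a z^2 + b z + c = 0 with a = -0.013, b = -0.014, c = 1.
Discriminant D = b^2 - 4ac = (-0.014)^2 - 4*(-0.013)*1 = 0.000196 - (-0.052) = 0.052196.
D >= 0, so the roots are real: z = (-b +/- sqrt(D)) / (2a) = (0.014 +/- 0.228464) / (-0.026).
  z_1 = (0.014 + 0.228464) / (-0.026) = -9.3256,   |z_1| = 9.3256.
  z_2 = (0.014 - 0.228464) / (-0.026) = 8.2486,   |z_2| = 8.2486.
Moduli of all roots: 9.3256, 8.2486.
All moduli strictly greater than 1? Yes.
Verdict: Invertible.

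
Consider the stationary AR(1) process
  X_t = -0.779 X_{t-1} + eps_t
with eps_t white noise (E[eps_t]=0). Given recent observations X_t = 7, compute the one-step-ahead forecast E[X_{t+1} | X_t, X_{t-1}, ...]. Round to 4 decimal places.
E[X_{t+1} \mid \mathcal F_t] = -5.4530

For an AR(p) model X_t = c + sum_i phi_i X_{t-i} + eps_t, the
one-step-ahead conditional mean is
  E[X_{t+1} | X_t, ...] = c + sum_i phi_i X_{t+1-i}.
Substitute known values:
  E[X_{t+1} | ...] = (-0.779) * (7)
                   = -5.4530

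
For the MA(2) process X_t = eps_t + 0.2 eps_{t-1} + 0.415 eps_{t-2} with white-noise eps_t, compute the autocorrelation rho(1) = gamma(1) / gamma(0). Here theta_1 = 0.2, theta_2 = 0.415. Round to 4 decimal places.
\rho(1) = 0.2335

For an MA(q) process with theta_0 = 1, the autocovariance is
  gamma(k) = sigma^2 * sum_{i=0..q-k} theta_i * theta_{i+k},
and rho(k) = gamma(k) / gamma(0). Sigma^2 cancels.
  numerator   = (1)*(0.2) + (0.2)*(0.415) = 0.283.
  denominator = (1)^2 + (0.2)^2 + (0.415)^2 = 1.212225.
  rho(1) = 0.283 / 1.212225 = 0.2335.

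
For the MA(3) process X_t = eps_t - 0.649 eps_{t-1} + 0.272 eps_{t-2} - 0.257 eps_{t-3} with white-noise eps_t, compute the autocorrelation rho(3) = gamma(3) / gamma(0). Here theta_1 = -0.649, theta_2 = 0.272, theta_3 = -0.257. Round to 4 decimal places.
\rho(3) = -0.1646

For an MA(q) process with theta_0 = 1, the autocovariance is
  gamma(k) = sigma^2 * sum_{i=0..q-k} theta_i * theta_{i+k},
and rho(k) = gamma(k) / gamma(0). Sigma^2 cancels.
  numerator   = (1)*(-0.257) = -0.257.
  denominator = (1)^2 + (-0.649)^2 + (0.272)^2 + (-0.257)^2 = 1.561234.
  rho(3) = -0.257 / 1.561234 = -0.1646.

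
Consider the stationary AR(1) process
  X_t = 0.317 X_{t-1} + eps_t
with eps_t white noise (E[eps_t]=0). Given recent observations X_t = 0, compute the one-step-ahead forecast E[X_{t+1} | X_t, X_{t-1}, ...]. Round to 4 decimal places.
E[X_{t+1} \mid \mathcal F_t] = 0.0000

For an AR(p) model X_t = c + sum_i phi_i X_{t-i} + eps_t, the
one-step-ahead conditional mean is
  E[X_{t+1} | X_t, ...] = c + sum_i phi_i X_{t+1-i}.
Substitute known values:
  E[X_{t+1} | ...] = (0.317) * (0)
                   = 0.0000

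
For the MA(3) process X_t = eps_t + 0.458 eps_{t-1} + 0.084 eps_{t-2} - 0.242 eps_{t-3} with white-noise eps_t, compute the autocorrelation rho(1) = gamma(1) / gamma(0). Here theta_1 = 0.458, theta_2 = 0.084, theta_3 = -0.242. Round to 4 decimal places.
\rho(1) = 0.3733

For an MA(q) process with theta_0 = 1, the autocovariance is
  gamma(k) = sigma^2 * sum_{i=0..q-k} theta_i * theta_{i+k},
and rho(k) = gamma(k) / gamma(0). Sigma^2 cancels.
  numerator   = (1)*(0.458) + (0.458)*(0.084) + (0.084)*(-0.242) = 0.476144.
  denominator = (1)^2 + (0.458)^2 + (0.084)^2 + (-0.242)^2 = 1.275384.
  rho(1) = 0.476144 / 1.275384 = 0.3733.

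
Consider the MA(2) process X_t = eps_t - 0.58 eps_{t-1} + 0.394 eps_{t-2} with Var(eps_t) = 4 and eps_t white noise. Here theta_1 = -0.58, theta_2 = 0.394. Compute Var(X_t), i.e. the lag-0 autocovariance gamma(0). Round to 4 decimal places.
\gamma(0) = 5.9665

For an MA(q) process X_t = eps_t + sum_i theta_i eps_{t-i} with
Var(eps_t) = sigma^2, the variance is
  gamma(0) = sigma^2 * (1 + sum_i theta_i^2).
  sum_i theta_i^2 = (-0.58)^2 + (0.394)^2 = 0.3364 + 0.155236 = 0.491636.
  gamma(0) = 4 * (1 + 0.491636) = 4 * 1.491636 = 5.966544, which rounds to 5.9665.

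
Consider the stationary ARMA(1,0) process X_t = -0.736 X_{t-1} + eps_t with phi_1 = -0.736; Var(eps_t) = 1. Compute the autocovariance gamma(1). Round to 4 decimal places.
\gamma(1) = -1.6059

Multiply the model equation by X_{t-k} and take expectations. With theta_0 = psi_0 = 1 and psi_j the MA(infinity) weights, this gives
  gamma(k) - sum_i phi_i gamma(k-i) = c_k,
  c_k = sigma^2 * sum_{j=k..q} theta_j psi_{j-k}   (c_k = 0 for k > q),
using gamma(-m) = gamma(m).
Pure AR (q = 0): c_0 = sigma^2 = 1, c_k = 0 for k >= 1.
Equations for k = 0 and k = 1 (AR order 1):
  gamma(0) = phi_1 gamma(1) + c_0
  gamma(1) = phi_1 gamma(0) + c_1
Substituting the second into the first: gamma(0) (1 - phi_1^2) = c_0 + phi_1 c_1, so
  gamma(0) = c_0 / (1 - phi_1^2) = 1 / (1 - (-0.736)^2) = 1 / 0.458304 = 2.181958.
  gamma(1) = phi_1 gamma(0) = (-0.736)(2.181958) = -1.605921.
Therefore gamma(1) = -1.6059 (to 4 decimal places).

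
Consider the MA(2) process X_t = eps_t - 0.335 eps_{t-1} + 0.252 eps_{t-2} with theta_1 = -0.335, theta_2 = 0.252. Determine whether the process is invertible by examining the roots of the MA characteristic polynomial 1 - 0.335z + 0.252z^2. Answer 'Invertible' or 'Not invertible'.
\text{Invertible}

The MA(q) characteristic polynomial is P(z) = 1 - 0.335z + 0.252z^2.
Invertibility requires all roots to lie outside the unit circle, i.e. |z| > 1 for every root.
Set 1 + (-0.335) z + (0.252) z^2 = 0, i.e. a z^2 + b z + c = 0 with a = 0.252, b = -0.335, c = 1.
Discriminant D = b^2 - 4ac = (-0.335)^2 - 4*(0.252)*1 = 0.112225 - (1.008) = -0.895775.
D < 0, so the roots are the complex-conjugate pair z = (-b +/- i sqrt(-D)) / (2a) = 0.6647 +/- 1.8779i.
For a conjugate pair |z|^2 = z * conj(z) = (product of roots) = c/a = 1/(0.252) = 3.968254, so |z| = sqrt(3.968254) = 1.992 for both roots.
Moduli of all roots: 1.9920, 1.9920.
All moduli strictly greater than 1? Yes.
Verdict: Invertible.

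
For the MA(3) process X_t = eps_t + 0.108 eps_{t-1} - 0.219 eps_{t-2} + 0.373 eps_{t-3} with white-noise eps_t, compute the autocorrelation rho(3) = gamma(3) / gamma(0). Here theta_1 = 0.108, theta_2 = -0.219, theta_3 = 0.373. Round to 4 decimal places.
\rho(3) = 0.3112

For an MA(q) process with theta_0 = 1, the autocovariance is
  gamma(k) = sigma^2 * sum_{i=0..q-k} theta_i * theta_{i+k},
and rho(k) = gamma(k) / gamma(0). Sigma^2 cancels.
  numerator   = (1)*(0.373) = 0.373.
  denominator = (1)^2 + (0.108)^2 + (-0.219)^2 + (0.373)^2 = 1.198754.
  rho(3) = 0.373 / 1.198754 = 0.3112.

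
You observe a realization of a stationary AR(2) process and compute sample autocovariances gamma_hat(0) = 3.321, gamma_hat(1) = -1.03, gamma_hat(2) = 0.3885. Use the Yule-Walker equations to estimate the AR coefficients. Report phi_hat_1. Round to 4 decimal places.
\hat\phi_{1} = -0.3030

The Yule-Walker equations for an AR(p) process read, in matrix form,
  Gamma_p phi = r_p,   with   (Gamma_p)_{ij} = gamma(|i - j|),
                       (r_p)_i = gamma(i),   i,j = 1..p.
Substitute the sample gammas (Toeplitz matrix and right-hand side of size 2):
  Gamma_p = [[3.321, -1.03], [-1.03, 3.321]]
  r_p     = [-1.03, 0.3885]
Written out:
  3.321 phi_1 - 1.03 phi_2 = -1.03
  -1.03 phi_1 + 3.321 phi_2 = 0.3885
Solve by Cramer's rule:
  det = gamma(0)^2 - gamma(1)^2 = (3.321)^2 - (-1.03)^2 = 11.029041 - 1.0609 = 9.968141
  phi_hat_1 = [gamma(1) gamma(0) - gamma(1) gamma(2)] / det = [(-1.03)(3.321) - (-1.03)(0.3885)] / 9.968141 = -3.020475 / 9.968141 = -0.303
  phi_hat_2 = [gamma(0) gamma(2) - gamma(1)^2] / det = [(3.321)(0.3885) - (-1.03)^2] / 9.968141 = 0.2293085 / 9.968141 = 0.023
So phi_hat = [-0.3030, 0.0230].
Therefore phi_hat_1 = -0.3030.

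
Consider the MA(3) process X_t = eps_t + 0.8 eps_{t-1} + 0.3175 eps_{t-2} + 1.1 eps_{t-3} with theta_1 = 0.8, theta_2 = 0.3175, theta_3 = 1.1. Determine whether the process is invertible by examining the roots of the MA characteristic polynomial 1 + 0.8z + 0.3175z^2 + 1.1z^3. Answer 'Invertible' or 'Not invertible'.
\text{Not invertible}

The MA(q) characteristic polynomial is P(z) = 1 + 0.8z + 0.3175z^2 + 1.1z^3.
Invertibility requires all roots to lie outside the unit circle, i.e. |z| > 1 for every root.
Degree 3: look for a simple real root z0 first, then factor out (1 - z/z0) and solve the remaining quadratic.
Testing z0 = -0.8: P(-0.8) = 1 + (0.8)(-0.8) + (0.3175)(-0.8)^2 + (1.1)(-0.8)^3
  = 1 + (-0.64) + (0.2032) + (-0.5632) = 0.  So z_0 = -0.8 is a root, |z_0| = 0.8.
Divide out the factor (1 + 1.25 z) = (1 - z/z0) (since 1/z0 = -1.25):
  P(z) = (1 + 1.25 z)(1 + (-0.45) z + (0.88) z^2)
  [check: z-coef -0.45 - (-1.25) = 0.8; z^2-coef 0.88 - (-1.25)(-0.45) = 0.3175; z^3-coef -(-1.25)(0.88) = 1.1.]
Remaining roots from the quadratic factor 1 + (-0.45) z + (0.88) z^2:
  Set 1 + (-0.45) z + (0.88) z^2 = 0, i.e. a z^2 + b z + c = 0 with a = 0.88, b = -0.45, c = 1.
  Discriminant D = b^2 - 4ac = (-0.45)^2 - 4*(0.88)*1 = 0.2025 - (3.52) = -3.3175.
  D < 0, so the roots are the complex-conjugate pair z = (-b +/- i sqrt(-D)) / (2a) = 0.2557 +/- 1.0349i.
  For a conjugate pair |z|^2 = z * conj(z) = (product of roots) = c/a = 1/(0.88) = 1.136364, so |z| = sqrt(1.136364) = 1.066 for both roots.
Moduli of all roots: 0.8000, 1.0660, 1.0660.
All moduli strictly greater than 1? No.
Verdict: Not invertible.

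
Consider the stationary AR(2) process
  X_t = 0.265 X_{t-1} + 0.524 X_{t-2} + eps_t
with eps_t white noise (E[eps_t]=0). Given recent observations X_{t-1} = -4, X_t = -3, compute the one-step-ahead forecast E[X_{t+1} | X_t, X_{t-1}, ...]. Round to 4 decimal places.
E[X_{t+1} \mid \mathcal F_t] = -2.8910

For an AR(p) model X_t = c + sum_i phi_i X_{t-i} + eps_t, the
one-step-ahead conditional mean is
  E[X_{t+1} | X_t, ...] = c + sum_i phi_i X_{t+1-i}.
Substitute known values:
  E[X_{t+1} | ...] = (0.265) * (-3) + (0.524) * (-4)
                   = -2.8910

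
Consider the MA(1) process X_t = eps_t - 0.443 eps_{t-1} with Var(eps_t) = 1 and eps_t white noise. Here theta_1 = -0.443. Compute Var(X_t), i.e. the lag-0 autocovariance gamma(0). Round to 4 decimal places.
\gamma(0) = 1.1962

For an MA(q) process X_t = eps_t + sum_i theta_i eps_{t-i} with
Var(eps_t) = sigma^2, the variance is
  gamma(0) = sigma^2 * (1 + sum_i theta_i^2).
  sum_i theta_i^2 = (-0.443)^2 = 0.196249.
  gamma(0) = 1 * (1 + 0.196249) = 1 * 1.196249 = 1.196249, which rounds to 1.1962.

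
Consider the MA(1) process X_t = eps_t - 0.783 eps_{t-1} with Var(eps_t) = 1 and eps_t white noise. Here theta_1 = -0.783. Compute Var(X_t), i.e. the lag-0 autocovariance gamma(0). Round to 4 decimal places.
\gamma(0) = 1.6131

For an MA(q) process X_t = eps_t + sum_i theta_i eps_{t-i} with
Var(eps_t) = sigma^2, the variance is
  gamma(0) = sigma^2 * (1 + sum_i theta_i^2).
  sum_i theta_i^2 = (-0.783)^2 = 0.613089.
  gamma(0) = 1 * (1 + 0.613089) = 1 * 1.613089 = 1.613089, which rounds to 1.6131.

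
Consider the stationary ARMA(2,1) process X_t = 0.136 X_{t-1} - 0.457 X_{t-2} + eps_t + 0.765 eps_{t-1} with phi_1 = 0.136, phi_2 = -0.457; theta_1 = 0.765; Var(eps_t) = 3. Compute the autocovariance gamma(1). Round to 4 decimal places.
\gamma(1) = 2.1922

Multiply the model equation by X_{t-k} and take expectations. With theta_0 = psi_0 = 1 and psi_j the MA(infinity) weights, this gives
  gamma(k) - sum_i phi_i gamma(k-i) = c_k,
  c_k = sigma^2 * sum_{j=k..q} theta_j psi_{j-k}   (c_k = 0 for k > q),
using gamma(-m) = gamma(m).
psi-weights needed (psi_j = theta_j + sum_i phi_i psi_{j-i}):
  psi_1 = theta_1 + phi_1 = 0.765 + (0.136) = 0.901
Right-hand sides:
  c_0 = sigma^2 (1 + theta_1 psi_1) = 3 * (1 + (0.765)(0.901)) = 3 * 1.689265 = 5.067795
  c_1 = sigma^2 theta_1 = 3 * (0.765) = 2.295
  c_2 = 0
Equations for k = 0, 1, 2 (AR order 2, c_2 = 0):
  (E0) gamma(0) = phi_1 gamma(1) + phi_2 gamma(2) + c_0
  (E1) gamma(1) = phi_1 gamma(0) + phi_2 gamma(1) + c_1
  (E2) gamma(2) = phi_1 gamma(1) + phi_2 gamma(0)
From (E1): gamma(1) = A gamma(0) + B with
  A = phi_1 / (1 - phi_2) = 0.136 / 1.457 = 0.093342,   B = c_1 / (1 - phi_2) = 2.295 / 1.457 = 1.575154.
Insert (E2) into (E0): gamma(0) (1 - phi_2^2) = phi_1 (1 + phi_2) gamma(1) + c_0.
  phi_1 (1 + phi_2) = (0.136)(0.543) = 0.073848,   1 - phi_2^2 = 0.791151.
Replace gamma(1) by A gamma(0) + B and collect gamma(0):
  gamma(0) [0.791151 - (0.073848)(0.093342)] = (0.073848)(1.575154) + 5.067795
  gamma(0) * 0.784258 = 5.184117
  gamma(0) = 5.184117 / 0.784258 = 6.61022.
  gamma(1) = A gamma(0) + B = (0.093342)(6.61022) + (1.575154) = 2.192169.
Therefore gamma(1) = 2.1922 (to 4 decimal places).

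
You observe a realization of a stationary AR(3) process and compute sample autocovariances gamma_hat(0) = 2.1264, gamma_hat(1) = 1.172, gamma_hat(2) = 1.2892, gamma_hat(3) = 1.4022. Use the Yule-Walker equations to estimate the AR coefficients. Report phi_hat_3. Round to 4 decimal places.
\hat\phi_{3} = 0.4090

The Yule-Walker equations for an AR(p) process read, in matrix form,
  Gamma_p phi = r_p,   with   (Gamma_p)_{ij} = gamma(|i - j|),
                       (r_p)_i = gamma(i),   i,j = 1..p.
Substitute the sample gammas (Toeplitz matrix and right-hand side of size 3):
  Gamma_p = [[2.1264, 1.172, 1.2892], [1.172, 2.1264, 1.172], [1.2892, 1.172, 2.1264]]
  r_p     = [1.172, 1.2892, 1.4022]
Written out (R1..R3):
  (R1) 2.1264 phi_1 + 1.172 phi_2 + 1.2892 phi_3 = 1.172
  (R2) 1.172 phi_1 + 2.1264 phi_2 + 1.172 phi_3 = 1.2892
  (R3) 1.2892 phi_1 + 1.172 phi_2 + 2.1264 phi_3 = 1.4022
Gaussian elimination:
  R2 <- R2 - (1.172/2.1264) R1 = R2 - (0.551166) R1:  1.480433 phi_2 + 0.461436 phi_3 = 0.643233
  R3 <- R3 - (1.2892/2.1264) R1 = R3 - (0.606283) R1:  0.461436 phi_2 + 1.34478 phi_3 = 0.691636
  R3 <- R3 - (0.461436/1.480433) R2 = R3 - (0.31169) R2:  1.200955 phi_3 = 0.491147
Back-substitution:
  phi_hat_3 = 0.491147 / 1.200955 = 0.408964
  phi_hat_2 = (0.643233 - (0.461436)(0.408964)) / 1.480433 = 0.30702
  phi_hat_1 = (1.172 - (1.172)(0.30702) - (1.2892)(0.408964)) / 2.1264 = 0.134
So phi_hat = [0.1340, 0.3070, 0.4090].
Therefore phi_hat_3 = 0.4090.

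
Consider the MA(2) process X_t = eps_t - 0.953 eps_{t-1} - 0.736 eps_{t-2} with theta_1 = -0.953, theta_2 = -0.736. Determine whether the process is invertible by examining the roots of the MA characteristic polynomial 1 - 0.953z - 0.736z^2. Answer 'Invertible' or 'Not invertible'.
\text{Not invertible}

The MA(q) characteristic polynomial is P(z) = 1 - 0.953z - 0.736z^2.
Invertibility requires all roots to lie outside the unit circle, i.e. |z| > 1 for every root.
Set 1 + (-0.953) z + (-0.736) z^2 = 0, i.e. a z^2 + b z + c = 0 with a = -0.736, b = -0.953, c = 1.
Discriminant D = b^2 - 4ac = (-0.953)^2 - 4*(-0.736)*1 = 0.908209 - (-2.944) = 3.852209.
D >= 0, so the roots are real: z = (-b +/- sqrt(D)) / (2a) = (0.953 +/- 1.962705) / (-1.472).
  z_1 = (0.953 + 1.962705) / (-1.472) = -1.9808,   |z_1| = 1.9808.
  z_2 = (0.953 - 1.962705) / (-1.472) = 0.6859,   |z_2| = 0.6859.
Moduli of all roots: 1.9808, 0.6859.
All moduli strictly greater than 1? No.
Verdict: Not invertible.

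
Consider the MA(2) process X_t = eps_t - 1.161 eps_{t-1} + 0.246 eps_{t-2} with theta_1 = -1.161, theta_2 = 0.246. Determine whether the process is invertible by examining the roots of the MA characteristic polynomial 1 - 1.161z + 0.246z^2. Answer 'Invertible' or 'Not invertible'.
\text{Invertible}

The MA(q) characteristic polynomial is P(z) = 1 - 1.161z + 0.246z^2.
Invertibility requires all roots to lie outside the unit circle, i.e. |z| > 1 for every root.
Set 1 + (-1.161) z + (0.246) z^2 = 0, i.e. a z^2 + b z + c = 0 with a = 0.246, b = -1.161, c = 1.
Discriminant D = b^2 - 4ac = (-1.161)^2 - 4*(0.246)*1 = 1.347921 - (0.984) = 0.363921.
D >= 0, so the roots are real: z = (-b +/- sqrt(D)) / (2a) = (1.161 +/- 0.603259) / (0.492).
  z_1 = (1.161 + 0.603259) / (0.492) = 3.5859,   |z_1| = 3.5859.
  z_2 = (1.161 - 0.603259) / (0.492) = 1.1336,   |z_2| = 1.1336.
Moduli of all roots: 3.5859, 1.1336.
All moduli strictly greater than 1? Yes.
Verdict: Invertible.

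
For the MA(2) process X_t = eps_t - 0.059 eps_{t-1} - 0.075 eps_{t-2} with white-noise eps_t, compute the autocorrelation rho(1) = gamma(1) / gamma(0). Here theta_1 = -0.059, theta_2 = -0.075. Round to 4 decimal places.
\rho(1) = -0.0541

For an MA(q) process with theta_0 = 1, the autocovariance is
  gamma(k) = sigma^2 * sum_{i=0..q-k} theta_i * theta_{i+k},
and rho(k) = gamma(k) / gamma(0). Sigma^2 cancels.
  numerator   = (1)*(-0.059) + (-0.059)*(-0.075) = -0.054575.
  denominator = (1)^2 + (-0.059)^2 + (-0.075)^2 = 1.009106.
  rho(1) = -0.054575 / 1.009106 = -0.0541.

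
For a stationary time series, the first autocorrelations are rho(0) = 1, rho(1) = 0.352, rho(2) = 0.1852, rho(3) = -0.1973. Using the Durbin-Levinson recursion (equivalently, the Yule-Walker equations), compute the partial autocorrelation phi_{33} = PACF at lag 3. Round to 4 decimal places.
\phi_{33} = -0.3241

The PACF at lag k is phi_{kk}, the last component of the solution
to the Yule-Walker system G_k phi = r_k where
  (G_k)_{ij} = rho(|i - j|), (r_k)_i = rho(i), i,j = 1..k.
Equivalently, Durbin-Levinson gives phi_{kk} iteratively:
  phi_{11} = rho(1)
  phi_{kk} = [rho(k) - sum_{j=1..k-1} phi_{k-1,j} rho(k-j)]
            / [1 - sum_{j=1..k-1} phi_{k-1,j} rho(j)],
  phi_{k,j} = phi_{k-1,j} - phi_{kk} phi_{k-1,k-j},  j = 1..k-1.
Step k = 1:
  phi_11 = rho(1) = 0.352.
Step k = 2:
  phi_22 = [rho(2) - phi_11 rho(1)] / [1 - phi_11 rho(1)] = [0.1852 - (0.352)(0.352)] / [1 - (0.352)(0.352)]
         = 0.061296 / 0.876096 = 0.069965.
  Update: phi_21 = phi_11 - phi_22 phi_11 = 0.352 - (0.069965)(0.352) = 0.327372.
Step k = 3:
  phi_33 = [rho(3) - phi_21 rho(2) - phi_22 rho(1)] / [1 - phi_21 rho(1) - phi_22 rho(2)]
    numerator   = -0.1973 - (0.327372)(0.1852) - (0.069965)(0.352) = -0.28255702
    denominator = 1 - (0.327372)(0.352) - (0.069965)(0.1852) = 0.87180743
  phi_33 = -0.28255702 / 0.87180743 = -0.3241.
Therefore phi_{33} = -0.3241.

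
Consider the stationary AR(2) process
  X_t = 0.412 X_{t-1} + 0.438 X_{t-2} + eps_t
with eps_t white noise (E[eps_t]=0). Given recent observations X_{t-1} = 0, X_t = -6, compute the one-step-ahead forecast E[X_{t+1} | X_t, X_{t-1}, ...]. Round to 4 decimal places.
E[X_{t+1} \mid \mathcal F_t] = -2.4720

For an AR(p) model X_t = c + sum_i phi_i X_{t-i} + eps_t, the
one-step-ahead conditional mean is
  E[X_{t+1} | X_t, ...] = c + sum_i phi_i X_{t+1-i}.
Substitute known values:
  E[X_{t+1} | ...] = (0.412) * (-6) + (0.438) * (0)
                   = -2.4720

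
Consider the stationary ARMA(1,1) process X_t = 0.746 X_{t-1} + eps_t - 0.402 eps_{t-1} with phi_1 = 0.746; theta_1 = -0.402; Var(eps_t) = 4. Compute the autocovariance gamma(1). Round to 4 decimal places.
\gamma(1) = 2.1722

Multiply the model equation by X_{t-k} and take expectations. With theta_0 = psi_0 = 1 and psi_j the MA(infinity) weights, this gives
  gamma(k) - sum_i phi_i gamma(k-i) = c_k,
  c_k = sigma^2 * sum_{j=k..q} theta_j psi_{j-k}   (c_k = 0 for k > q),
using gamma(-m) = gamma(m).
psi-weights needed (psi_j = theta_j + sum_i phi_i psi_{j-i}):
  psi_1 = theta_1 + phi_1 = -0.402 + (0.746) = 0.344
Right-hand sides:
  c_0 = sigma^2 (1 + theta_1 psi_1) = 4 * (1 + (-0.402)(0.344)) = 4 * 0.861712 = 3.446848
  c_1 = sigma^2 theta_1 = 4 * (-0.402) = -1.608
  c_2 = 0
Equations for k = 0 and k = 1 (AR order 1):
  gamma(0) = phi_1 gamma(1) + c_0
  gamma(1) = phi_1 gamma(0) + c_1
Substituting the second into the first: gamma(0) (1 - phi_1^2) = c_0 + phi_1 c_1, so
  gamma(0) = (c_0 + phi_1 c_1) / (1 - phi_1^2) = (3.446848 + (0.746)(-1.608)) / (1 - (0.746)^2) = 2.24728 / 0.443484 = 5.067331.
  gamma(1) = phi_1 gamma(0) + c_1 = (0.746)(5.067331) + (-1.608) = 2.172229.
Therefore gamma(1) = 2.1722 (to 4 decimal places).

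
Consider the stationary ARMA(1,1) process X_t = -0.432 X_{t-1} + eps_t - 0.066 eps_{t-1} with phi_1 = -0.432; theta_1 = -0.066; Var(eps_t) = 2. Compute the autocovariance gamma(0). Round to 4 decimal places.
\gamma(0) = 2.6098

Multiply the model equation by X_{t-k} and take expectations. With theta_0 = psi_0 = 1 and psi_j the MA(infinity) weights, this gives
  gamma(k) - sum_i phi_i gamma(k-i) = c_k,
  c_k = sigma^2 * sum_{j=k..q} theta_j psi_{j-k}   (c_k = 0 for k > q),
using gamma(-m) = gamma(m).
psi-weights needed (psi_j = theta_j + sum_i phi_i psi_{j-i}):
  psi_1 = theta_1 + phi_1 = -0.066 + (-0.432) = -0.498
Right-hand sides:
  c_0 = sigma^2 (1 + theta_1 psi_1) = 2 * (1 + (-0.066)(-0.498)) = 2 * 1.032868 = 2.065736
  c_1 = sigma^2 theta_1 = 2 * (-0.066) = -0.132
  c_2 = 0
Equations for k = 0 and k = 1 (AR order 1):
  gamma(0) = phi_1 gamma(1) + c_0
  gamma(1) = phi_1 gamma(0) + c_1
Substituting the second into the first: gamma(0) (1 - phi_1^2) = c_0 + phi_1 c_1, so
  gamma(0) = (c_0 + phi_1 c_1) / (1 - phi_1^2) = (2.065736 + (-0.432)(-0.132)) / (1 - (-0.432)^2) = 2.12276 / 0.813376 = 2.609814.
Therefore gamma(0) = 2.6098 (to 4 decimal places).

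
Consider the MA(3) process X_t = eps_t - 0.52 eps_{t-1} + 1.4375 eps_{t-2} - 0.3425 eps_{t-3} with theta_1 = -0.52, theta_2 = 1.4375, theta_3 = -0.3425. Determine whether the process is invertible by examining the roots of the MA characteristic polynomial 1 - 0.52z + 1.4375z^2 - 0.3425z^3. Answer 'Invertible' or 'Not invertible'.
\text{Not invertible}

The MA(q) characteristic polynomial is P(z) = 1 - 0.52z + 1.4375z^2 - 0.3425z^3.
Invertibility requires all roots to lie outside the unit circle, i.e. |z| > 1 for every root.
Degree 3: look for a simple real root z0 first, then factor out (1 - z/z0) and solve the remaining quadratic.
Testing z0 = 4: P(4) = 1 + (-0.52)(4) + (1.4375)(4)^2 + (-0.3425)(4)^3
  = 1 + (-2.08) + (23) + (-21.92) = 0.  So z_0 = 4 is a root, |z_0| = 4.
Divide out the factor (1 - 0.25 z) = (1 - z/z0) (since 1/z0 = 0.25):
  P(z) = (1 - 0.25 z)(1 + (-0.27) z + (1.37) z^2)
  [check: z-coef -0.27 - (0.25) = -0.52; z^2-coef 1.37 - (0.25)(-0.27) = 1.4375; z^3-coef -(0.25)(1.37) = -0.3425.]
Remaining roots from the quadratic factor 1 + (-0.27) z + (1.37) z^2:
  Set 1 + (-0.27) z + (1.37) z^2 = 0, i.e. a z^2 + b z + c = 0 with a = 1.37, b = -0.27, c = 1.
  Discriminant D = b^2 - 4ac = (-0.27)^2 - 4*(1.37)*1 = 0.0729 - (5.48) = -5.4071.
  D < 0, so the roots are the complex-conjugate pair z = (-b +/- i sqrt(-D)) / (2a) = 0.0985 +/- 0.8487i.
  For a conjugate pair |z|^2 = z * conj(z) = (product of roots) = c/a = 1/(1.37) = 0.729927, so |z| = sqrt(0.729927) = 0.8544 for both roots.
Moduli of all roots: 4.0000, 0.8544, 0.8544.
All moduli strictly greater than 1? No.
Verdict: Not invertible.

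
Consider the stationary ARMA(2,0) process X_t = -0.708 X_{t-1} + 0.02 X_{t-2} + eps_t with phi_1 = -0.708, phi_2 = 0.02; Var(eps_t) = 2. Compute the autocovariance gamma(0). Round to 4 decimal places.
\gamma(0) = 4.1852

Multiply the model equation by X_{t-k} and take expectations. With theta_0 = psi_0 = 1 and psi_j the MA(infinity) weights, this gives
  gamma(k) - sum_i phi_i gamma(k-i) = c_k,
  c_k = sigma^2 * sum_{j=k..q} theta_j psi_{j-k}   (c_k = 0 for k > q),
using gamma(-m) = gamma(m).
Pure AR (q = 0): c_0 = sigma^2 = 2, c_k = 0 for k >= 1.
Equations for k = 0, 1, 2 (AR order 2, c_2 = 0):
  (E0) gamma(0) = phi_1 gamma(1) + phi_2 gamma(2) + c_0
  (E1) gamma(1) = phi_1 gamma(0) + phi_2 gamma(1) + c_1
  (E2) gamma(2) = phi_1 gamma(1) + phi_2 gamma(0)
From (E1): gamma(1) = A gamma(0) + B with
  A = phi_1 / (1 - phi_2) = -0.708 / 0.98 = -0.722449,   B = c_1 / (1 - phi_2) = 0 / 0.98 = 0.
Insert (E2) into (E0): gamma(0) (1 - phi_2^2) = phi_1 (1 + phi_2) gamma(1) + c_0.
  phi_1 (1 + phi_2) = (-0.708)(1.02) = -0.72216,   1 - phi_2^2 = 0.9996.
Replace gamma(1) by A gamma(0) + B and collect gamma(0):
  gamma(0) [0.9996 - (-0.72216)(-0.722449)] = c_0 = 2
  gamma(0) * 0.477876 = 2
  gamma(0) = 2 / 0.477876 = 4.185184.
Therefore gamma(0) = 4.1852 (to 4 decimal places).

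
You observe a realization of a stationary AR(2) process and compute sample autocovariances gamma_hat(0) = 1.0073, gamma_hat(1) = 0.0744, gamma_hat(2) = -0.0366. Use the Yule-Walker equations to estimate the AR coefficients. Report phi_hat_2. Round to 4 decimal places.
\hat\phi_{2} = -0.0420

The Yule-Walker equations for an AR(p) process read, in matrix form,
  Gamma_p phi = r_p,   with   (Gamma_p)_{ij} = gamma(|i - j|),
                       (r_p)_i = gamma(i),   i,j = 1..p.
Substitute the sample gammas (Toeplitz matrix and right-hand side of size 2):
  Gamma_p = [[1.0073, 0.0744], [0.0744, 1.0073]]
  r_p     = [0.0744, -0.0366]
Written out:
  1.0073 phi_1 + 0.0744 phi_2 = 0.0744
  0.0744 phi_1 + 1.0073 phi_2 = -0.0366
Solve by Cramer's rule:
  det = gamma(0)^2 - gamma(1)^2 = (1.0073)^2 - (0.0744)^2 = 1.01465329 - 0.00553536 = 1.00911793
  phi_hat_1 = [gamma(1) gamma(0) - gamma(1) gamma(2)] / det = [(0.0744)(1.0073) - (0.0744)(-0.0366)] / 1.00911793 = 0.07766616 / 1.00911793 = 0.077
  phi_hat_2 = [gamma(0) gamma(2) - gamma(1)^2] / det = [(1.0073)(-0.0366) - (0.0744)^2] / 1.00911793 = -0.04240254 / 1.00911793 = -0.042
So phi_hat = [0.0770, -0.0420].
Therefore phi_hat_2 = -0.0420.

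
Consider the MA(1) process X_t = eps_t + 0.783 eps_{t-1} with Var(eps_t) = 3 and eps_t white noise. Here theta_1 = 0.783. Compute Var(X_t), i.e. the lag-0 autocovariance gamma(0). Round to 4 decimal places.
\gamma(0) = 4.8393

For an MA(q) process X_t = eps_t + sum_i theta_i eps_{t-i} with
Var(eps_t) = sigma^2, the variance is
  gamma(0) = sigma^2 * (1 + sum_i theta_i^2).
  sum_i theta_i^2 = (0.783)^2 = 0.613089.
  gamma(0) = 3 * (1 + 0.613089) = 3 * 1.613089 = 4.839267, which rounds to 4.8393.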